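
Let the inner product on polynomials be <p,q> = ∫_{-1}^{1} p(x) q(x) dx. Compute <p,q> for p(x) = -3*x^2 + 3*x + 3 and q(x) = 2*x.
<p,q> = 4

Expand the product: p(x)·q(x) = -6*x^3 + 6*x^2 + 6*x.
∫_{-1}^{1} of each monomial x^k gives [2/(k+1) if k even, 0 if k odd]. Integrating term-by-term (or equivalently evaluating the antiderivative F(x) = -3*x^4/2 + 2*x^3 + 3*x^2 at the endpoints):
  F(1) − F(−1) = 7/2 − (-1/2) = 4.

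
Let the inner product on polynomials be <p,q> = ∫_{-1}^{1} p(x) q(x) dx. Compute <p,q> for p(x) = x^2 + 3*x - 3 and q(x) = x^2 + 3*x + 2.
<p,q> = -94/15

Expand the product: p(x)·q(x) = x^4 + 6*x^3 + 8*x^2 - 3*x - 6.
∫_{-1}^{1} of each monomial x^k gives [2/(k+1) if k even, 0 if k odd]. Integrating term-by-term (or equivalently evaluating the antiderivative F(x) = x^5/5 + 3*x^4/2 + 8*x^3/3 - 3*x^2/2 - 6*x at the endpoints):
  F(1) − F(−1) = -47/15 − (47/15) = -94/15.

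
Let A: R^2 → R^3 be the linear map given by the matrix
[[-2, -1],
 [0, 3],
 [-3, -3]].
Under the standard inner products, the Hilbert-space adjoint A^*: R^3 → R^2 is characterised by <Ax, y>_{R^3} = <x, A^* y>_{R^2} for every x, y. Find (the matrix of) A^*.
A^* = A^T =
[[-2, 0, -3],
 [-1, 3, -3]]

For real matrices with standard dot products, the defining identity <Ax, y> = <x, A^* y> gives (Ax)^T y = x^T (A^*) y, i.e. x^T A^T y = x^T (A^*) y. Since this holds for all x, y, we must have A^* = A^T. Therefore
A^* =
[[-2, 0, -3],
 [-1, 3, -3]].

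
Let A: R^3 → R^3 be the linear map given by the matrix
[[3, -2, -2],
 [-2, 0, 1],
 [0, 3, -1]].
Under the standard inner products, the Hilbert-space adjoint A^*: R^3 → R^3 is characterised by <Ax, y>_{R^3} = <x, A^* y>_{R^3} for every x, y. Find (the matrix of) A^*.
A^* = A^T =
[[3, -2, 0],
 [-2, 0, 3],
 [-2, 1, -1]]

For real matrices with standard dot products, the defining identity <Ax, y> = <x, A^* y> gives (Ax)^T y = x^T (A^*) y, i.e. x^T A^T y = x^T (A^*) y. Since this holds for all x, y, we must have A^* = A^T. Therefore
A^* =
[[3, -2, 0],
 [-2, 0, 3],
 [-2, 1, -1]].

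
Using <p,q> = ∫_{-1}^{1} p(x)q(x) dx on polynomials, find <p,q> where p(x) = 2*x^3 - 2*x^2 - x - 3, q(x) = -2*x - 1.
<p,q> = 106/15

Expand the product: p(x)·q(x) = -4*x^4 + 2*x^3 + 4*x^2 + 7*x + 3.
∫_{-1}^{1} of each monomial x^k gives [2/(k+1) if k even, 0 if k odd]. Integrating term-by-term (or equivalently evaluating the antiderivative F(x) = -4*x^5/5 + x^4/2 + 4*x^3/3 + 7*x^2/2 + 3*x at the endpoints):
  F(1) − F(−1) = 113/15 − (7/15) = 106/15.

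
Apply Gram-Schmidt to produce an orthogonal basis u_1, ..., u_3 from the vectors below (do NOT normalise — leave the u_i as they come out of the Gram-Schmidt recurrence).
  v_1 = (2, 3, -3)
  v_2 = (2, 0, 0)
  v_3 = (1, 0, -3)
Orthogonal basis:
  u_1 = (2, 3, -3)
  u_2 = (18/11, -6/11, 6/11)
  u_3 = (0, -3/2, -3/2)

Apply the Gram-Schmidt recurrence
  u_1 = v_1
  u_i = v_i − Σ_{j<i} ((v_i · u_j) / (u_j · u_j)) · u_j.

Step by step this gives:
  u_1 = (2, 3, -3)
  u_2 = (18/11, -6/11, 6/11)
  u_3 = (0, -3/2, -3/2)

Orthogonality check:
  u_2 · u_1 = 0 (should be 0)
  u_3 · u_1 = 0 (should be 0)
  u_3 · u_2 = 0 (should be 0)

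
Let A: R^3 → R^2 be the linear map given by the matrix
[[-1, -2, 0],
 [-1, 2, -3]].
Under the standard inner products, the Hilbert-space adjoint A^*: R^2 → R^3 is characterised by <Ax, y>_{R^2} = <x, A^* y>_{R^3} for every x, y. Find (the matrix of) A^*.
A^* = A^T =
[[-1, -1],
 [-2, 2],
 [0, -3]]

For real matrices with standard dot products, the defining identity <Ax, y> = <x, A^* y> gives (Ax)^T y = x^T (A^*) y, i.e. x^T A^T y = x^T (A^*) y. Since this holds for all x, y, we must have A^* = A^T. Therefore
A^* =
[[-1, -1],
 [-2, 2],
 [0, -3]].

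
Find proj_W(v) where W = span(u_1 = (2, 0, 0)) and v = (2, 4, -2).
proj_W(v) = (2, 0, 0)

Set up U = [u_1 | ... | u_1] ∈ R^(3×1). The projector onto W = col(U) is P = U (U^T U)^(-1) U^T.
Compute U^T U =
  [4],
and U^T v = (4).
Solve U^T U · c = U^T v for the coefficients: c = (1). The projection is proj_W(v) = U c.
Check: (v - proj_W(v)) · u_1 = 0  (should be 0).
Result: proj_W(v) = (2, 0, 0).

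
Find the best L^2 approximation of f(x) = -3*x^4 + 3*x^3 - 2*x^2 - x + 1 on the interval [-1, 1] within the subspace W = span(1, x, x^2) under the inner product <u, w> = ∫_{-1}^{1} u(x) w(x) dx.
g(x) = -32*x^2/7 + 4*x/5 + 44/35

The best approximation g ∈ W is the orthogonal projection of f onto W. Writing g = a_0 + a_1 x + a_2 x^2, the coefficients solve the normal equations G · a = b where
  G_{ij} = <φ_i, φ_j> and b_i = <f, φ_i>, with φ_0 = 1, φ_1 = x, φ_2 = x^2.
G =
  [2, 0, 2/3]
  [0, 2/3, 0]
  [2/3, 0, 2/5],
b = (-8/15, 8/15, -104/105).
Solving gives a_0 = 44/35, a_1 = 4/5, a_2 = -32/7, so
  g(x) = -32*x^2/7 + 4*x/5 + 44/35.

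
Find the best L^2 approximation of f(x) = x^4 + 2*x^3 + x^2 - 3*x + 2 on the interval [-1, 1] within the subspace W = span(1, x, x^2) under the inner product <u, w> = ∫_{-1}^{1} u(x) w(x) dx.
g(x) = 13*x^2/7 - 9*x/5 + 67/35

The best approximation g ∈ W is the orthogonal projection of f onto W. Writing g = a_0 + a_1 x + a_2 x^2, the coefficients solve the normal equations G · a = b where
  G_{ij} = <φ_i, φ_j> and b_i = <f, φ_i>, with φ_0 = 1, φ_1 = x, φ_2 = x^2.
G =
  [2, 0, 2/3]
  [0, 2/3, 0]
  [2/3, 0, 2/5],
b = (76/15, -6/5, 212/105).
Solving gives a_0 = 67/35, a_1 = -9/5, a_2 = 13/7, so
  g(x) = 13*x^2/7 - 9*x/5 + 67/35.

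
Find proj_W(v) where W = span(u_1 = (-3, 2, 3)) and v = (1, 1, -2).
proj_W(v) = (21/22, -7/11, -21/22)

Set up U = [u_1 | ... | u_1] ∈ R^(3×1). The projector onto W = col(U) is P = U (U^T U)^(-1) U^T.
Compute U^T U =
  [22],
and U^T v = (-7).
Solve U^T U · c = U^T v for the coefficients: c = (-7/22). The projection is proj_W(v) = U c.
Check: (v - proj_W(v)) · u_1 = 0  (should be 0).
Result: proj_W(v) = (21/22, -7/11, -21/22).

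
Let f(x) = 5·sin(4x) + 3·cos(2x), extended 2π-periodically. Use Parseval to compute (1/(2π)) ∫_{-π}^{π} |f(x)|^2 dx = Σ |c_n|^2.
Σ |c_n|^2 = 17

Expand |f|^2 and use orthogonality of {sin(nx), cos(mx)} on [-π, π]:
  ∫_{-π}^{π} sin(nx)^2 dx = π, ∫ cos(mx)^2 dx = π, and cross terms integrate to 0.
So ∫_{-π}^{π} f(x)^2 dx = 5^2 · π + 3^2 · π = (25 + 9)π.
Divide by 2π: (25 + 9)/2 = 17.
By Parseval, this equals Σ |c_n|^2.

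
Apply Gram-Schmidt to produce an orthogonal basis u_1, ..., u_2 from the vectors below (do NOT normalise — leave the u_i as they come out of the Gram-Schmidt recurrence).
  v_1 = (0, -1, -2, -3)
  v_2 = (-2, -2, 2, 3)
Orthogonal basis:
  u_1 = (0, -1, -2, -3)
  u_2 = (-2, -39/14, 3/7, 9/14)

Apply the Gram-Schmidt recurrence
  u_1 = v_1
  u_i = v_i − Σ_{j<i} ((v_i · u_j) / (u_j · u_j)) · u_j.

Step by step this gives:
  u_1 = (0, -1, -2, -3)
  u_2 = (-2, -39/14, 3/7, 9/14)

Orthogonality check:
  u_2 · u_1 = 0 (should be 0)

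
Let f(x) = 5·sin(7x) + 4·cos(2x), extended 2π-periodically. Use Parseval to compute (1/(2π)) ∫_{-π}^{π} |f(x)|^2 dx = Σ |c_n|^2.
Σ |c_n|^2 = 41/2

Expand |f|^2 and use orthogonality of {sin(nx), cos(mx)} on [-π, π]:
  ∫_{-π}^{π} sin(nx)^2 dx = π, ∫ cos(mx)^2 dx = π, and cross terms integrate to 0.
So ∫_{-π}^{π} f(x)^2 dx = 5^2 · π + 4^2 · π = (25 + 16)π.
Divide by 2π: (25 + 16)/2 = 41/2.
By Parseval, this equals Σ |c_n|^2.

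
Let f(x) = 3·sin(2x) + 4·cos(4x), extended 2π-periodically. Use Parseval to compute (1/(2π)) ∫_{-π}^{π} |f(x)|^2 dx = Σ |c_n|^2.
Σ |c_n|^2 = 25/2

Expand |f|^2 and use orthogonality of {sin(nx), cos(mx)} on [-π, π]:
  ∫_{-π}^{π} sin(nx)^2 dx = π, ∫ cos(mx)^2 dx = π, and cross terms integrate to 0.
So ∫_{-π}^{π} f(x)^2 dx = 3^2 · π + 4^2 · π = (9 + 16)π.
Divide by 2π: (9 + 16)/2 = 25/2.
By Parseval, this equals Σ |c_n|^2.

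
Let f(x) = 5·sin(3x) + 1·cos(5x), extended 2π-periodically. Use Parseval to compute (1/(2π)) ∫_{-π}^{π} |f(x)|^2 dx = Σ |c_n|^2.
Σ |c_n|^2 = 13

Expand |f|^2 and use orthogonality of {sin(nx), cos(mx)} on [-π, π]:
  ∫_{-π}^{π} sin(nx)^2 dx = π, ∫ cos(mx)^2 dx = π, and cross terms integrate to 0.
So ∫_{-π}^{π} f(x)^2 dx = 5^2 · π + 1^2 · π = (25 + 1)π.
Divide by 2π: (25 + 1)/2 = 13.
By Parseval, this equals Σ |c_n|^2.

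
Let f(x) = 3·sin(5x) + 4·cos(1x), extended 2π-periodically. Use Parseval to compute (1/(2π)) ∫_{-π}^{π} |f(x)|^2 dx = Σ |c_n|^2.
Σ |c_n|^2 = 25/2

Expand |f|^2 and use orthogonality of {sin(nx), cos(mx)} on [-π, π]:
  ∫_{-π}^{π} sin(nx)^2 dx = π, ∫ cos(mx)^2 dx = π, and cross terms integrate to 0.
So ∫_{-π}^{π} f(x)^2 dx = 3^2 · π + 4^2 · π = (9 + 16)π.
Divide by 2π: (9 + 16)/2 = 25/2.
By Parseval, this equals Σ |c_n|^2.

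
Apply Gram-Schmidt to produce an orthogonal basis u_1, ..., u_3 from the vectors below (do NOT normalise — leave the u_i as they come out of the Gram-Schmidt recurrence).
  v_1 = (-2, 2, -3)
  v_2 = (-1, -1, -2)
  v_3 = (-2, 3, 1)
Orthogonal basis:
  u_1 = (-2, 2, -3)
  u_2 = (-5/17, -29/17, -16/17)
  u_3 = (-35/22, -5/22, 10/11)

Apply the Gram-Schmidt recurrence
  u_1 = v_1
  u_i = v_i − Σ_{j<i} ((v_i · u_j) / (u_j · u_j)) · u_j.

Step by step this gives:
  u_1 = (-2, 2, -3)
  u_2 = (-5/17, -29/17, -16/17)
  u_3 = (-35/22, -5/22, 10/11)

Orthogonality check:
  u_2 · u_1 = 0 (should be 0)
  u_3 · u_1 = 0 (should be 0)
  u_3 · u_2 = 0 (should be 0)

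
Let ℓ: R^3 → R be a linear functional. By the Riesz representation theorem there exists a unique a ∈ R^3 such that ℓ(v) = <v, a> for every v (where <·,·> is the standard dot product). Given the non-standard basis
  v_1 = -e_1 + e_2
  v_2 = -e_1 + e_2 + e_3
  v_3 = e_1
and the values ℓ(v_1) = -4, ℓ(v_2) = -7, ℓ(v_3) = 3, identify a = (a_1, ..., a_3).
a = (3, -1, -3)

Write a = (a_1, ..., a_3) in the standard basis. For each basis vector v_i, ℓ(v_i) = <v_i, a> is a linear equation in the a_j's. Collect the n equations into a matrix system V a = ℓ, where row i of V is v_i (expressed in the standard basis). Since V is invertible (lower-triangular with 1s on the diagonal, up to permutation), solve by back-substitution:
  V =
[[-1, 1, 0],
 [-1, 1, 1],
 [1, 0, 0]]
  V a = (-4, -7, 3)
Solving gives a = (3, -1, -3).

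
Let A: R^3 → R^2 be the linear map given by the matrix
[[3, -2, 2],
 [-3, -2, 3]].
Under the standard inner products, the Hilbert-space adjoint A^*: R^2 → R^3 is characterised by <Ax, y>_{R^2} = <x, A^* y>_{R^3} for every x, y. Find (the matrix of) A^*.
A^* = A^T =
[[3, -3],
 [-2, -2],
 [2, 3]]

For real matrices with standard dot products, the defining identity <Ax, y> = <x, A^* y> gives (Ax)^T y = x^T (A^*) y, i.e. x^T A^T y = x^T (A^*) y. Since this holds for all x, y, we must have A^* = A^T. Therefore
A^* =
[[3, -3],
 [-2, -2],
 [2, 3]].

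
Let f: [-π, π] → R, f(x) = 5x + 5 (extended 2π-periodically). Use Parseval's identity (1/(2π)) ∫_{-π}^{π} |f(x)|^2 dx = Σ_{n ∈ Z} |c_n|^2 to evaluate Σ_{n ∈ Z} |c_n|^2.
Σ |c_n|^2 = 25π^2/3 + 25

Expand and integrate term by term over [-π, π]:
  ∫ (5x)^2 dx = 25·(2π^3/3); ∫ 2·5·(5)·x dx = 0 (odd integrand); ∫ 5^2 dx = 25·2π.
So (1/(2π)) ∫_{-π}^{π} (5x + 5)^2 dx = 25π^2/3 + 25 = 25π^2/3 + 25.
Parseval ⇒ Σ |c_n|^2 = 25π^2/3 + 25.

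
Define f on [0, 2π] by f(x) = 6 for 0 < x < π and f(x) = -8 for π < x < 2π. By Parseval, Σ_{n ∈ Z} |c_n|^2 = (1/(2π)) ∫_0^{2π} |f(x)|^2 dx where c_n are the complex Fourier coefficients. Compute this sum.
Σ |c_n|^2 = 50

Parseval equates the L^2 energy of f (normalised by 1/(2π)) with the ℓ^2 sum of its Fourier coefficients: (1/(2π)) ∫_0^{2π} |f|^2 = Σ |c_n|^2.
Compute the left side: (1/(2π)) [∫_0^π 6^2 dx + ∫_π^{2π} (-8)^2 dx] = (1/(2π)) · (36π + 64π) = (36 + 64)/2 = 50.
So Σ_{n ∈ Z} |c_n|^2 = 50.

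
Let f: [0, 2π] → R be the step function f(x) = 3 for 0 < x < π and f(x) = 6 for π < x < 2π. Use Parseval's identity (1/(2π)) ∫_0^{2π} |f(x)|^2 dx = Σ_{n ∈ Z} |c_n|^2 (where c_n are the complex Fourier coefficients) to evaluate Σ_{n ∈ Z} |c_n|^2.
Σ |c_n|^2 = 45/2

Parseval equates the L^2 energy of f (normalised by 1/(2π)) with the ℓ^2 sum of its Fourier coefficients: (1/(2π)) ∫_0^{2π} |f|^2 = Σ |c_n|^2.
Compute the left side: (1/(2π)) [∫_0^π 3^2 dx + ∫_π^{2π} 6^2 dx] = (1/(2π)) · (9π + 36π) = (9 + 36)/2 = 45/2.
So Σ_{n ∈ Z} |c_n|^2 = 45/2.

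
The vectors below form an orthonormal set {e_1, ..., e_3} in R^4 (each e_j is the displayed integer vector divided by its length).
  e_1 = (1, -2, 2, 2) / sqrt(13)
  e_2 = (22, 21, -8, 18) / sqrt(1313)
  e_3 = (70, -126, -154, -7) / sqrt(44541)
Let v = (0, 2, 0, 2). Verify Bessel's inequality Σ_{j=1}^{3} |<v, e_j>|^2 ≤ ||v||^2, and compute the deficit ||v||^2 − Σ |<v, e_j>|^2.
Σ |<v, e_j>|^2 = 56/9; ||v||^2 = 8; deficit = 16/9

Write each e_j = u_j / sqrt(<u_j, u_j>) where u_j is the displayed integer vector. Then <v, e_j> = <v, u_j> / sqrt(<u_j, u_j>), so |<v, e_j>|^2 = <v, u_j>^2 / <u_j, u_j>.
Coefficients: <v, e_1> = 0/sqrt(13), <v, e_2> = 78/sqrt(1313), <v, e_3> = -266/sqrt(44541).
Square and sum: Σ |<v, e_j>|^2 = 56/9.
Compute ||v||^2 = v·v = 8.
Deficit = 8 − 56/9 = 16/9 ≥ 0, confirming Bessel's inequality. (The deficit equals ||v − Σ <v,e_j> e_j||^2, the squared distance from v to span{e_j}.)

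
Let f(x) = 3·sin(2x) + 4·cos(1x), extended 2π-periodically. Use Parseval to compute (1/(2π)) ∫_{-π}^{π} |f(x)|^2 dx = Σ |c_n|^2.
Σ |c_n|^2 = 25/2

Expand |f|^2 and use orthogonality of {sin(nx), cos(mx)} on [-π, π]:
  ∫_{-π}^{π} sin(nx)^2 dx = π, ∫ cos(mx)^2 dx = π, and cross terms integrate to 0.
So ∫_{-π}^{π} f(x)^2 dx = 3^2 · π + 4^2 · π = (9 + 16)π.
Divide by 2π: (9 + 16)/2 = 25/2.
By Parseval, this equals Σ |c_n|^2.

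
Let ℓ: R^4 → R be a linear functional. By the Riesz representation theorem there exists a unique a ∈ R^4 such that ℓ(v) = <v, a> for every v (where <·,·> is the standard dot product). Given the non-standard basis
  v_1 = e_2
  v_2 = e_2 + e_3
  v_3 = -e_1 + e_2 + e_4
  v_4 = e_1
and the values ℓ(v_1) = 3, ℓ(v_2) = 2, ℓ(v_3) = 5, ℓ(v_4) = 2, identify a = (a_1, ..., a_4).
a = (2, 3, -1, 4)

Write a = (a_1, ..., a_4) in the standard basis. For each basis vector v_i, ℓ(v_i) = <v_i, a> is a linear equation in the a_j's. Collect the n equations into a matrix system V a = ℓ, where row i of V is v_i (expressed in the standard basis). Since V is invertible (lower-triangular with 1s on the diagonal, up to permutation), solve by back-substitution:
  V =
[[0, 1, 0, 0],
 [0, 1, 1, 0],
 [-1, 1, 0, 1],
 [1, 0, 0, 0]]
  V a = (3, 2, 5, 2)
Solving gives a = (2, 3, -1, 4).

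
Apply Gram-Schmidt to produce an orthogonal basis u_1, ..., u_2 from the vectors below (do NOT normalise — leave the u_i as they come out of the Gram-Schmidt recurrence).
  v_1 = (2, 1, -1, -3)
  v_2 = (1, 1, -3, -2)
Orthogonal basis:
  u_1 = (2, 1, -1, -3)
  u_2 = (-3/5, 1/5, -11/5, 2/5)

Apply the Gram-Schmidt recurrence
  u_1 = v_1
  u_i = v_i − Σ_{j<i} ((v_i · u_j) / (u_j · u_j)) · u_j.

Step by step this gives:
  u_1 = (2, 1, -1, -3)
  u_2 = (-3/5, 1/5, -11/5, 2/5)

Orthogonality check:
  u_2 · u_1 = 0 (should be 0)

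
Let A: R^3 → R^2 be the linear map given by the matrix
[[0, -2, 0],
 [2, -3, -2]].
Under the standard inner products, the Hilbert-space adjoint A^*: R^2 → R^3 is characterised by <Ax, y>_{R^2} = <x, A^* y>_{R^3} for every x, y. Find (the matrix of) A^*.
A^* = A^T =
[[0, 2],
 [-2, -3],
 [0, -2]]

For real matrices with standard dot products, the defining identity <Ax, y> = <x, A^* y> gives (Ax)^T y = x^T (A^*) y, i.e. x^T A^T y = x^T (A^*) y. Since this holds for all x, y, we must have A^* = A^T. Therefore
A^* =
[[0, 2],
 [-2, -3],
 [0, -2]].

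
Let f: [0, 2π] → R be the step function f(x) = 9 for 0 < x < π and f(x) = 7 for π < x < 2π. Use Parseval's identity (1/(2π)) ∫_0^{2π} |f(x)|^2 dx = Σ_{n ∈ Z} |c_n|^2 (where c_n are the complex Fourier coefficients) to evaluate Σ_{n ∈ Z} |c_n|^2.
Σ |c_n|^2 = 65

Parseval equates the L^2 energy of f (normalised by 1/(2π)) with the ℓ^2 sum of its Fourier coefficients: (1/(2π)) ∫_0^{2π} |f|^2 = Σ |c_n|^2.
Compute the left side: (1/(2π)) [∫_0^π 9^2 dx + ∫_π^{2π} 7^2 dx] = (1/(2π)) · (81π + 49π) = (81 + 49)/2 = 65.
So Σ_{n ∈ Z} |c_n|^2 = 65.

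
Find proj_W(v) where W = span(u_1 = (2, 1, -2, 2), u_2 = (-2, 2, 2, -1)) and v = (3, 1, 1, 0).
proj_W(v) = (2/3, 11/15, -2/3, 4/5)

Set up U = [u_1 | ... | u_2] ∈ R^(4×2). The projector onto W = col(U) is P = U (U^T U)^(-1) U^T.
Compute U^T U =
  [13, -8]
  [-8, 13],
and U^T v = (5, -2).
Solve U^T U · c = U^T v for the coefficients: c = (7/15, 2/15). The projection is proj_W(v) = U c.
Check: (v - proj_W(v)) · u_1 = 0  (should be 0).
Check: (v - proj_W(v)) · u_2 = 0  (should be 0).
Result: proj_W(v) = (2/3, 11/15, -2/3, 4/5).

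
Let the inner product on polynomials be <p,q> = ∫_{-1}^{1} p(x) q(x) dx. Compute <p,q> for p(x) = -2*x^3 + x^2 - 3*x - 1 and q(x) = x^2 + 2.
<p,q> = -44/15

Expand the product: p(x)·q(x) = -2*x^5 + x^4 - 7*x^3 + x^2 - 6*x - 2.
∫_{-1}^{1} of each monomial x^k gives [2/(k+1) if k even, 0 if k odd]. Integrating term-by-term (or equivalently evaluating the antiderivative F(x) = -x^6/3 + x^5/5 - 7*x^4/4 + x^3/3 - 3*x^2 - 2*x at the endpoints):
  F(1) − F(−1) = -131/20 − (-217/60) = -44/15.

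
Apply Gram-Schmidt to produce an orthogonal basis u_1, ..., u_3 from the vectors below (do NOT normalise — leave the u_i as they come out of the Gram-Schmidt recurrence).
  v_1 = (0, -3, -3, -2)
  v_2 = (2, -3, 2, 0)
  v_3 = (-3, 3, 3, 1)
Orthogonal basis:
  u_1 = (0, -3, -3, -2)
  u_2 = (2, -57/22, 53/22, 3/11)
  u_3 = (-819/365, -258/365, 432/365, -261/365)

Apply the Gram-Schmidt recurrence
  u_1 = v_1
  u_i = v_i − Σ_{j<i} ((v_i · u_j) / (u_j · u_j)) · u_j.

Step by step this gives:
  u_1 = (0, -3, -3, -2)
  u_2 = (2, -57/22, 53/22, 3/11)
  u_3 = (-819/365, -258/365, 432/365, -261/365)

Orthogonality check:
  u_2 · u_1 = 0 (should be 0)
  u_3 · u_1 = 0 (should be 0)
  u_3 · u_2 = 0 (should be 0)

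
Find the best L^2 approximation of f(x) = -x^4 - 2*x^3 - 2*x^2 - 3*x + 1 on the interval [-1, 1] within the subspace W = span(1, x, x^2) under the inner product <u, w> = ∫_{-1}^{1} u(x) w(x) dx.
g(x) = -20*x^2/7 - 21*x/5 + 38/35

The best approximation g ∈ W is the orthogonal projection of f onto W. Writing g = a_0 + a_1 x + a_2 x^2, the coefficients solve the normal equations G · a = b where
  G_{ij} = <φ_i, φ_j> and b_i = <f, φ_i>, with φ_0 = 1, φ_1 = x, φ_2 = x^2.
G =
  [2, 0, 2/3]
  [0, 2/3, 0]
  [2/3, 0, 2/5],
b = (4/15, -14/5, -44/105).
Solving gives a_0 = 38/35, a_1 = -21/5, a_2 = -20/7, so
  g(x) = -20*x^2/7 - 21*x/5 + 38/35.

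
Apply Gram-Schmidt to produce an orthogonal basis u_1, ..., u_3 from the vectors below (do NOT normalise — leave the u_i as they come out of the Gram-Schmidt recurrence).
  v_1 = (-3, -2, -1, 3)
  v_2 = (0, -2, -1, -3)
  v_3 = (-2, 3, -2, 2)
Orthogonal basis:
  u_1 = (-3, -2, -1, 3)
  u_2 = (-12/23, -54/23, -27/23, -57/23)
  u_3 = (-22/17, 37/17, -41/17, -11/17)

Apply the Gram-Schmidt recurrence
  u_1 = v_1
  u_i = v_i − Σ_{j<i} ((v_i · u_j) / (u_j · u_j)) · u_j.

Step by step this gives:
  u_1 = (-3, -2, -1, 3)
  u_2 = (-12/23, -54/23, -27/23, -57/23)
  u_3 = (-22/17, 37/17, -41/17, -11/17)

Orthogonality check:
  u_2 · u_1 = 0 (should be 0)
  u_3 · u_1 = 0 (should be 0)
  u_3 · u_2 = 0 (should be 0)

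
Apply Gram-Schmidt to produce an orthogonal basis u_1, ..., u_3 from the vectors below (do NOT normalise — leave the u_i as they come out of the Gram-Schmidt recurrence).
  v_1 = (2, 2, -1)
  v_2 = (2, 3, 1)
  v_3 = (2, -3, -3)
Orthogonal basis:
  u_1 = (2, 2, -1)
  u_2 = (0, 1, 2)
  u_3 = (16/9, -64/45, 32/45)

Apply the Gram-Schmidt recurrence
  u_1 = v_1
  u_i = v_i − Σ_{j<i} ((v_i · u_j) / (u_j · u_j)) · u_j.

Step by step this gives:
  u_1 = (2, 2, -1)
  u_2 = (0, 1, 2)
  u_3 = (16/9, -64/45, 32/45)

Orthogonality check:
  u_2 · u_1 = 0 (should be 0)
  u_3 · u_1 = 0 (should be 0)
  u_3 · u_2 = 0 (should be 0)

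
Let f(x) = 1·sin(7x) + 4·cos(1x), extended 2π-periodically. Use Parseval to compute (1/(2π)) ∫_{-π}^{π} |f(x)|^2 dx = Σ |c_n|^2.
Σ |c_n|^2 = 17/2

Expand |f|^2 and use orthogonality of {sin(nx), cos(mx)} on [-π, π]:
  ∫_{-π}^{π} sin(nx)^2 dx = π, ∫ cos(mx)^2 dx = π, and cross terms integrate to 0.
So ∫_{-π}^{π} f(x)^2 dx = 1^2 · π + 4^2 · π = (1 + 16)π.
Divide by 2π: (1 + 16)/2 = 17/2.
By Parseval, this equals Σ |c_n|^2.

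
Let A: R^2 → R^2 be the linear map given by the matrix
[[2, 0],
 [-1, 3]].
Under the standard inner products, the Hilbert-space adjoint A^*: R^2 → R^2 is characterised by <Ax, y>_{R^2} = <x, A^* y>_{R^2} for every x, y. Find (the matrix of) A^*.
A^* = A^T =
[[2, -1],
 [0, 3]]

For real matrices with standard dot products, the defining identity <Ax, y> = <x, A^* y> gives (Ax)^T y = x^T (A^*) y, i.e. x^T A^T y = x^T (A^*) y. Since this holds for all x, y, we must have A^* = A^T. Therefore
A^* =
[[2, -1],
 [0, 3]].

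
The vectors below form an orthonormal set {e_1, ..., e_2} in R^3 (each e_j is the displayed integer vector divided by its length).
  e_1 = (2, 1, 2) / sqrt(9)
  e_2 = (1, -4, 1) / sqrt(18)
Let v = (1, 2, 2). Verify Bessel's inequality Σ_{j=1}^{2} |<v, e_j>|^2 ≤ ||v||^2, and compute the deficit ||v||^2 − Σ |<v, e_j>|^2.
Σ |<v, e_j>|^2 = 17/2; ||v||^2 = 9; deficit = 1/2

Write each e_j = u_j / sqrt(<u_j, u_j>) where u_j is the displayed integer vector. Then <v, e_j> = <v, u_j> / sqrt(<u_j, u_j>), so |<v, e_j>|^2 = <v, u_j>^2 / <u_j, u_j>.
Coefficients: <v, e_1> = 8/sqrt(9), <v, e_2> = -5/sqrt(18).
Square and sum: Σ |<v, e_j>|^2 = 17/2.
Compute ||v||^2 = v·v = 9.
Deficit = 9 − 17/2 = 1/2 ≥ 0, confirming Bessel's inequality. (The deficit equals ||v − Σ <v,e_j> e_j||^2, the squared distance from v to span{e_j}.)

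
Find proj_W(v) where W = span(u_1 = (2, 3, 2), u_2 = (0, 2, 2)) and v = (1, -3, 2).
proj_W(v) = (-2/9, -5/9, -4/9)

Set up U = [u_1 | ... | u_2] ∈ R^(3×2). The projector onto W = col(U) is P = U (U^T U)^(-1) U^T.
Compute U^T U =
  [17, 10]
  [10, 8],
and U^T v = (-3, -2).
Solve U^T U · c = U^T v for the coefficients: c = (-1/9, -1/9). The projection is proj_W(v) = U c.
Check: (v - proj_W(v)) · u_1 = 0  (should be 0).
Check: (v - proj_W(v)) · u_2 = 0  (should be 0).
Result: proj_W(v) = (-2/9, -5/9, -4/9).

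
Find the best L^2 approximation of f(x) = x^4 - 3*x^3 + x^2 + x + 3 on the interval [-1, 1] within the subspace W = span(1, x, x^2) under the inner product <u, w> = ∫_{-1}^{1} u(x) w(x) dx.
g(x) = 13*x^2/7 - 4*x/5 + 102/35

The best approximation g ∈ W is the orthogonal projection of f onto W. Writing g = a_0 + a_1 x + a_2 x^2, the coefficients solve the normal equations G · a = b where
  G_{ij} = <φ_i, φ_j> and b_i = <f, φ_i>, with φ_0 = 1, φ_1 = x, φ_2 = x^2.
G =
  [2, 0, 2/3]
  [0, 2/3, 0]
  [2/3, 0, 2/5],
b = (106/15, -8/15, 94/35).
Solving gives a_0 = 102/35, a_1 = -4/5, a_2 = 13/7, so
  g(x) = 13*x^2/7 - 4*x/5 + 102/35.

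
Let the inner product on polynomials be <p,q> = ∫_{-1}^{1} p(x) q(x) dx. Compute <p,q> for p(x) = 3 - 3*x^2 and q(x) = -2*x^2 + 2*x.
<p,q> = -8/5

Expand the product: p(x)·q(x) = 6*x^4 - 6*x^3 - 6*x^2 + 6*x.
∫_{-1}^{1} of each monomial x^k gives [2/(k+1) if k even, 0 if k odd]. Integrating term-by-term (or equivalently evaluating the antiderivative F(x) = 6*x^5/5 - 3*x^4/2 - 2*x^3 + 3*x^2 at the endpoints):
  F(1) − F(−1) = 7/10 − (23/10) = -8/5.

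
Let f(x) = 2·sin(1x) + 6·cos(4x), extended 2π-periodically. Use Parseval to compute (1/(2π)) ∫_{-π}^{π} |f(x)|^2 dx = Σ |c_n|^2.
Σ |c_n|^2 = 20

Expand |f|^2 and use orthogonality of {sin(nx), cos(mx)} on [-π, π]:
  ∫_{-π}^{π} sin(nx)^2 dx = π, ∫ cos(mx)^2 dx = π, and cross terms integrate to 0.
So ∫_{-π}^{π} f(x)^2 dx = 2^2 · π + 6^2 · π = (4 + 36)π.
Divide by 2π: (4 + 36)/2 = 20.
By Parseval, this equals Σ |c_n|^2.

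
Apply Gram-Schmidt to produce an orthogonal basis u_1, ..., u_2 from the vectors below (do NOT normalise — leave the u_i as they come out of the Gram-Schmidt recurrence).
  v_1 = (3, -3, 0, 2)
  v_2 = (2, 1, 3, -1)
Orthogonal basis:
  u_1 = (3, -3, 0, 2)
  u_2 = (41/22, 25/22, 3, -12/11)

Apply the Gram-Schmidt recurrence
  u_1 = v_1
  u_i = v_i − Σ_{j<i} ((v_i · u_j) / (u_j · u_j)) · u_j.

Step by step this gives:
  u_1 = (3, -3, 0, 2)
  u_2 = (41/22, 25/22, 3, -12/11)

Orthogonality check:
  u_2 · u_1 = 0 (should be 0)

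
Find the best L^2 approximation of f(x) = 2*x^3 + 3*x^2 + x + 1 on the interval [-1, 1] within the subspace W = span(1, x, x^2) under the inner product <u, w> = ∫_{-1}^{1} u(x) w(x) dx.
g(x) = 3*x^2 + 11*x/5 + 1

The best approximation g ∈ W is the orthogonal projection of f onto W. Writing g = a_0 + a_1 x + a_2 x^2, the coefficients solve the normal equations G · a = b where
  G_{ij} = <φ_i, φ_j> and b_i = <f, φ_i>, with φ_0 = 1, φ_1 = x, φ_2 = x^2.
G =
  [2, 0, 2/3]
  [0, 2/3, 0]
  [2/3, 0, 2/5],
b = (4, 22/15, 28/15).
Solving gives a_0 = 1, a_1 = 11/5, a_2 = 3, so
  g(x) = 3*x^2 + 11*x/5 + 1.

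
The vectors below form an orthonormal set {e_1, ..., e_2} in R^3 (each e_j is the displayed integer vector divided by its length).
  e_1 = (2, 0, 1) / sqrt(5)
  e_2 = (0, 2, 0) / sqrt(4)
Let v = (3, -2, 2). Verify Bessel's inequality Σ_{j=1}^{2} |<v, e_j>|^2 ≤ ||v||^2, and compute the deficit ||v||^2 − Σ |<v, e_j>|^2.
Σ |<v, e_j>|^2 = 84/5; ||v||^2 = 17; deficit = 1/5

Write each e_j = u_j / sqrt(<u_j, u_j>) where u_j is the displayed integer vector. Then <v, e_j> = <v, u_j> / sqrt(<u_j, u_j>), so |<v, e_j>|^2 = <v, u_j>^2 / <u_j, u_j>.
Coefficients: <v, e_1> = 8/sqrt(5), <v, e_2> = -4/sqrt(4).
Square and sum: Σ |<v, e_j>|^2 = 84/5.
Compute ||v||^2 = v·v = 17.
Deficit = 17 − 84/5 = 1/5 ≥ 0, confirming Bessel's inequality. (The deficit equals ||v − Σ <v,e_j> e_j||^2, the squared distance from v to span{e_j}.)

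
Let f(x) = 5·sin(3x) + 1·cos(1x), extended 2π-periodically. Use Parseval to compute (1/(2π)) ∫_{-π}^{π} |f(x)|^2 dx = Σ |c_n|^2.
Σ |c_n|^2 = 13

Expand |f|^2 and use orthogonality of {sin(nx), cos(mx)} on [-π, π]:
  ∫_{-π}^{π} sin(nx)^2 dx = π, ∫ cos(mx)^2 dx = π, and cross terms integrate to 0.
So ∫_{-π}^{π} f(x)^2 dx = 5^2 · π + 1^2 · π = (25 + 1)π.
Divide by 2π: (25 + 1)/2 = 13.
By Parseval, this equals Σ |c_n|^2.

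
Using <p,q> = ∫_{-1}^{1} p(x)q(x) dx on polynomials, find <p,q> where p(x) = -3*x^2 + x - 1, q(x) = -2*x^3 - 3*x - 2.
<p,q> = 26/5

Expand the product: p(x)·q(x) = 6*x^5 - 2*x^4 + 11*x^3 + 3*x^2 + x + 2.
∫_{-1}^{1} of each monomial x^k gives [2/(k+1) if k even, 0 if k odd]. Integrating term-by-term (or equivalently evaluating the antiderivative F(x) = x^6 - 2*x^5/5 + 11*x^4/4 + x^3 + x^2/2 + 2*x at the endpoints):
  F(1) − F(−1) = 137/20 − (33/20) = 26/5.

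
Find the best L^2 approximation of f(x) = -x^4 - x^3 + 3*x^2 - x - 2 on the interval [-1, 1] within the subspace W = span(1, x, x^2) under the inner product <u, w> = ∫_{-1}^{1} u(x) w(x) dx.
g(x) = 15*x^2/7 - 8*x/5 - 67/35

The best approximation g ∈ W is the orthogonal projection of f onto W. Writing g = a_0 + a_1 x + a_2 x^2, the coefficients solve the normal equations G · a = b where
  G_{ij} = <φ_i, φ_j> and b_i = <f, φ_i>, with φ_0 = 1, φ_1 = x, φ_2 = x^2.
G =
  [2, 0, 2/3]
  [0, 2/3, 0]
  [2/3, 0, 2/5],
b = (-12/5, -16/15, -44/105).
Solving gives a_0 = -67/35, a_1 = -8/5, a_2 = 15/7, so
  g(x) = 15*x^2/7 - 8*x/5 - 67/35.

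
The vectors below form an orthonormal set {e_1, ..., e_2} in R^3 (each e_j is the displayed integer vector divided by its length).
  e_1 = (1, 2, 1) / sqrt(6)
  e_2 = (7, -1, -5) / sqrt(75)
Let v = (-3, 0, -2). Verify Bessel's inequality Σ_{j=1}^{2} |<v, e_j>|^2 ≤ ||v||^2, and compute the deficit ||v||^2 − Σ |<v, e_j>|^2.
Σ |<v, e_j>|^2 = 289/50; ||v||^2 = 13; deficit = 361/50

Write each e_j = u_j / sqrt(<u_j, u_j>) where u_j is the displayed integer vector. Then <v, e_j> = <v, u_j> / sqrt(<u_j, u_j>), so |<v, e_j>|^2 = <v, u_j>^2 / <u_j, u_j>.
Coefficients: <v, e_1> = -5/sqrt(6), <v, e_2> = -11/sqrt(75).
Square and sum: Σ |<v, e_j>|^2 = 289/50.
Compute ||v||^2 = v·v = 13.
Deficit = 13 − 289/50 = 361/50 ≥ 0, confirming Bessel's inequality. (The deficit equals ||v − Σ <v,e_j> e_j||^2, the squared distance from v to span{e_j}.)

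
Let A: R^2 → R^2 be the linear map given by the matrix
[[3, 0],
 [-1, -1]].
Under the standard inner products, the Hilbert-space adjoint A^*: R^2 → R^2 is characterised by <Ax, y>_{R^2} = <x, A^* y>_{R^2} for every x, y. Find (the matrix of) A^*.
A^* = A^T =
[[3, -1],
 [0, -1]]

For real matrices with standard dot products, the defining identity <Ax, y> = <x, A^* y> gives (Ax)^T y = x^T (A^*) y, i.e. x^T A^T y = x^T (A^*) y. Since this holds for all x, y, we must have A^* = A^T. Therefore
A^* =
[[3, -1],
 [0, -1]].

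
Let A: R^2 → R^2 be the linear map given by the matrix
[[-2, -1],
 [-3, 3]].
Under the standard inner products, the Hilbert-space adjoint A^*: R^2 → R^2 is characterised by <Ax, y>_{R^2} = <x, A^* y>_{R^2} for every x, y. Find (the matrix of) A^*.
A^* = A^T =
[[-2, -3],
 [-1, 3]]

For real matrices with standard dot products, the defining identity <Ax, y> = <x, A^* y> gives (Ax)^T y = x^T (A^*) y, i.e. x^T A^T y = x^T (A^*) y. Since this holds for all x, y, we must have A^* = A^T. Therefore
A^* =
[[-2, -3],
 [-1, 3]].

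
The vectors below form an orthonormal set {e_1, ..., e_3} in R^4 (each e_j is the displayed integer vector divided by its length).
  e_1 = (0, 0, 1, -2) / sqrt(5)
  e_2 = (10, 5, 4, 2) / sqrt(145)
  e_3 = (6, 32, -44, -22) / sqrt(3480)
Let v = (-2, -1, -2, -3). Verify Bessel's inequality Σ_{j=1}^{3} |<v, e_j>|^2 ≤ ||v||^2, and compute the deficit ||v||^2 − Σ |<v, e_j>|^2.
Σ |<v, e_j>|^2 = 103/6; ||v||^2 = 18; deficit = 5/6

Write each e_j = u_j / sqrt(<u_j, u_j>) where u_j is the displayed integer vector. Then <v, e_j> = <v, u_j> / sqrt(<u_j, u_j>), so |<v, e_j>|^2 = <v, u_j>^2 / <u_j, u_j>.
Coefficients: <v, e_1> = 4/sqrt(5), <v, e_2> = -39/sqrt(145), <v, e_3> = 110/sqrt(3480).
Square and sum: Σ |<v, e_j>|^2 = 103/6.
Compute ||v||^2 = v·v = 18.
Deficit = 18 − 103/6 = 5/6 ≥ 0, confirming Bessel's inequality. (The deficit equals ||v − Σ <v,e_j> e_j||^2, the squared distance from v to span{e_j}.)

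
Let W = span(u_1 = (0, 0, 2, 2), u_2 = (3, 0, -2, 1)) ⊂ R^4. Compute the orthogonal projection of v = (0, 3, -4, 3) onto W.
proj_W(v) = (7/3, 0, -5/3, 2/3)

Set up U = [u_1 | ... | u_2] ∈ R^(4×2). The projector onto W = col(U) is P = U (U^T U)^(-1) U^T.
Compute U^T U =
  [8, -2]
  [-2, 14],
and U^T v = (-2, 11).
Solve U^T U · c = U^T v for the coefficients: c = (-1/18, 7/9). The projection is proj_W(v) = U c.
Check: (v - proj_W(v)) · u_1 = 0  (should be 0).
Check: (v - proj_W(v)) · u_2 = 0  (should be 0).
Result: proj_W(v) = (7/3, 0, -5/3, 2/3).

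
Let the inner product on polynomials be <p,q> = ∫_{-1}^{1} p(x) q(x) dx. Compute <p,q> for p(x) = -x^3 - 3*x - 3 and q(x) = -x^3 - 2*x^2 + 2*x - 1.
<p,q> = 234/35

Expand the product: p(x)·q(x) = x^6 + 2*x^5 + x^4 + 10*x^3 - 3*x + 3.
∫_{-1}^{1} of each monomial x^k gives [2/(k+1) if k even, 0 if k odd]. Integrating term-by-term (or equivalently evaluating the antiderivative F(x) = x^7/7 + x^6/3 + x^5/5 + 5*x^4/2 - 3*x^2/2 + 3*x at the endpoints):
  F(1) − F(−1) = 491/105 − (-211/105) = 234/35.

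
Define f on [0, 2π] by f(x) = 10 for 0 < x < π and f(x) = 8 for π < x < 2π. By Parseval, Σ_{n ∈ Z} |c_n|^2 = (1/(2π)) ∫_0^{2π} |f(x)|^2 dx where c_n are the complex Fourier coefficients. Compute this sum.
Σ |c_n|^2 = 82

Parseval equates the L^2 energy of f (normalised by 1/(2π)) with the ℓ^2 sum of its Fourier coefficients: (1/(2π)) ∫_0^{2π} |f|^2 = Σ |c_n|^2.
Compute the left side: (1/(2π)) [∫_0^π 10^2 dx + ∫_π^{2π} 8^2 dx] = (1/(2π)) · (100π + 64π) = (100 + 64)/2 = 82.
So Σ_{n ∈ Z} |c_n|^2 = 82.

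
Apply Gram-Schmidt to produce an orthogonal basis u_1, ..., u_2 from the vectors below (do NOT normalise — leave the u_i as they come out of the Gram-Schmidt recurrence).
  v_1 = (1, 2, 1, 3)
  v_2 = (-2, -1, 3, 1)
Orthogonal basis:
  u_1 = (1, 2, 1, 3)
  u_2 = (-32/15, -19/15, 43/15, 3/5)

Apply the Gram-Schmidt recurrence
  u_1 = v_1
  u_i = v_i − Σ_{j<i} ((v_i · u_j) / (u_j · u_j)) · u_j.

Step by step this gives:
  u_1 = (1, 2, 1, 3)
  u_2 = (-32/15, -19/15, 43/15, 3/5)

Orthogonality check:
  u_2 · u_1 = 0 (should be 0)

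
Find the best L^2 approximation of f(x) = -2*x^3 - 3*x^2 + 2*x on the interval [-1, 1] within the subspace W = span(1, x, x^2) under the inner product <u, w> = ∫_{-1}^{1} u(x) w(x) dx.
g(x) = -3*x^2 + 4*x/5

The best approximation g ∈ W is the orthogonal projection of f onto W. Writing g = a_0 + a_1 x + a_2 x^2, the coefficients solve the normal equations G · a = b where
  G_{ij} = <φ_i, φ_j> and b_i = <f, φ_i>, with φ_0 = 1, φ_1 = x, φ_2 = x^2.
G =
  [2, 0, 2/3]
  [0, 2/3, 0]
  [2/3, 0, 2/5],
b = (-2, 8/15, -6/5).
Solving gives a_0 = 0, a_1 = 4/5, a_2 = -3, so
  g(x) = -3*x^2 + 4*x/5.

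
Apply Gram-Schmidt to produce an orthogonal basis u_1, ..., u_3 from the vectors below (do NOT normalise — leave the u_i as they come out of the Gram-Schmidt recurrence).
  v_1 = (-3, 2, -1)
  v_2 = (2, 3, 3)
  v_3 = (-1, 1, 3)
Orthogonal basis:
  u_1 = (-3, 2, -1)
  u_2 = (19/14, 24/7, 39/14)
  u_3 = (-369/299, -287/299, 41/23)

Apply the Gram-Schmidt recurrence
  u_1 = v_1
  u_i = v_i − Σ_{j<i} ((v_i · u_j) / (u_j · u_j)) · u_j.

Step by step this gives:
  u_1 = (-3, 2, -1)
  u_2 = (19/14, 24/7, 39/14)
  u_3 = (-369/299, -287/299, 41/23)

Orthogonality check:
  u_2 · u_1 = 0 (should be 0)
  u_3 · u_1 = 0 (should be 0)
  u_3 · u_2 = 0 (should be 0)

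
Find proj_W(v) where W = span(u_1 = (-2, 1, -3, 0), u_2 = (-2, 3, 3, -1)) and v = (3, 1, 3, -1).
proj_W(v) = (238/159, -49/159, 189/53, -35/159)

Set up U = [u_1 | ... | u_2] ∈ R^(4×2). The projector onto W = col(U) is P = U (U^T U)^(-1) U^T.
Compute U^T U =
  [14, -2]
  [-2, 23],
and U^T v = (-14, 7).
Solve U^T U · c = U^T v for the coefficients: c = (-154/159, 35/159). The projection is proj_W(v) = U c.
Check: (v - proj_W(v)) · u_1 = 0  (should be 0).
Check: (v - proj_W(v)) · u_2 = 0  (should be 0).
Result: proj_W(v) = (238/159, -49/159, 189/53, -35/159).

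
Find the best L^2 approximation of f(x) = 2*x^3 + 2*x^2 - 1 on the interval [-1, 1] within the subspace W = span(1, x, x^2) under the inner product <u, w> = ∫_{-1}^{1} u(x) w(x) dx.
g(x) = 2*x^2 + 6*x/5 - 1

The best approximation g ∈ W is the orthogonal projection of f onto W. Writing g = a_0 + a_1 x + a_2 x^2, the coefficients solve the normal equations G · a = b where
  G_{ij} = <φ_i, φ_j> and b_i = <f, φ_i>, with φ_0 = 1, φ_1 = x, φ_2 = x^2.
G =
  [2, 0, 2/3]
  [0, 2/3, 0]
  [2/3, 0, 2/5],
b = (-2/3, 4/5, 2/15).
Solving gives a_0 = -1, a_1 = 6/5, a_2 = 2, so
  g(x) = 2*x^2 + 6*x/5 - 1.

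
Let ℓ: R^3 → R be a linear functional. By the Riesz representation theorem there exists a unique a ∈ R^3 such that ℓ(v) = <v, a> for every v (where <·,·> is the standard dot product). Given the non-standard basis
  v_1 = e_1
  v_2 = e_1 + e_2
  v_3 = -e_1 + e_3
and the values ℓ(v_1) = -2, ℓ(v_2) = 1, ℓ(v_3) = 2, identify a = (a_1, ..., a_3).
a = (-2, 3, 0)

Write a = (a_1, ..., a_3) in the standard basis. For each basis vector v_i, ℓ(v_i) = <v_i, a> is a linear equation in the a_j's. Collect the n equations into a matrix system V a = ℓ, where row i of V is v_i (expressed in the standard basis). Since V is invertible (lower-triangular with 1s on the diagonal, up to permutation), solve by back-substitution:
  V =
[[1, 0, 0],
 [1, 1, 0],
 [-1, 0, 1]]
  V a = (-2, 1, 2)
Solving gives a = (-2, 3, 0).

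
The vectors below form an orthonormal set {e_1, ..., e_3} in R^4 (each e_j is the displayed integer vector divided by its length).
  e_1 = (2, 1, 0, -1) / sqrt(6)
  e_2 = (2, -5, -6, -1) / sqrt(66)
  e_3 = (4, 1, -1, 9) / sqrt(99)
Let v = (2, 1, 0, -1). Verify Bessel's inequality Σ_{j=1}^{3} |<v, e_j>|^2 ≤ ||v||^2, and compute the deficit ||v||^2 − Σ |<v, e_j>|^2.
Σ |<v, e_j>|^2 = 6; ||v||^2 = 6; deficit = 0

Write each e_j = u_j / sqrt(<u_j, u_j>) where u_j is the displayed integer vector. Then <v, e_j> = <v, u_j> / sqrt(<u_j, u_j>), so |<v, e_j>|^2 = <v, u_j>^2 / <u_j, u_j>.
Coefficients: <v, e_1> = 6/sqrt(6), <v, e_2> = 0/sqrt(66), <v, e_3> = 0/sqrt(99).
Square and sum: Σ |<v, e_j>|^2 = 6.
Compute ||v||^2 = v·v = 6.
Deficit = 6 − 6 = 0 ≥ 0, confirming Bessel's inequality. (The deficit equals ||v − Σ <v,e_j> e_j||^2, the squared distance from v to span{e_j}.)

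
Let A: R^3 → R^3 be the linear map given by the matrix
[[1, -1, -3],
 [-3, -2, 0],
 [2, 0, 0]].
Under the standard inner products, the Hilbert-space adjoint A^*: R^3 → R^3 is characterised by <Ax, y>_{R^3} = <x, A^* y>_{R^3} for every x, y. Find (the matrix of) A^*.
A^* = A^T =
[[1, -3, 2],
 [-1, -2, 0],
 [-3, 0, 0]]

For real matrices with standard dot products, the defining identity <Ax, y> = <x, A^* y> gives (Ax)^T y = x^T (A^*) y, i.e. x^T A^T y = x^T (A^*) y. Since this holds for all x, y, we must have A^* = A^T. Therefore
A^* =
[[1, -3, 2],
 [-1, -2, 0],
 [-3, 0, 0]].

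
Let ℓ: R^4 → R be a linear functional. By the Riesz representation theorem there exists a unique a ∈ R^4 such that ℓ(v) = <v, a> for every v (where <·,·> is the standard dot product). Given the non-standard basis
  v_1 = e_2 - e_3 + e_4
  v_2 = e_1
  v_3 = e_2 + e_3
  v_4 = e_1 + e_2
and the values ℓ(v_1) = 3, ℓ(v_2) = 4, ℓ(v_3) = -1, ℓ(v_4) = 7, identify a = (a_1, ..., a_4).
a = (4, 3, -4, -4)

Write a = (a_1, ..., a_4) in the standard basis. For each basis vector v_i, ℓ(v_i) = <v_i, a> is a linear equation in the a_j's. Collect the n equations into a matrix system V a = ℓ, where row i of V is v_i (expressed in the standard basis). Since V is invertible (lower-triangular with 1s on the diagonal, up to permutation), solve by back-substitution:
  V =
[[0, 1, -1, 1],
 [1, 0, 0, 0],
 [0, 1, 1, 0],
 [1, 1, 0, 0]]
  V a = (3, 4, -1, 7)
Solving gives a = (4, 3, -4, -4).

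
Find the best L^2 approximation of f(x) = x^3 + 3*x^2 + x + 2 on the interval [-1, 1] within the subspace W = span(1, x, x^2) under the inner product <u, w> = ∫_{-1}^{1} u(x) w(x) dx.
g(x) = 3*x^2 + 8*x/5 + 2

The best approximation g ∈ W is the orthogonal projection of f onto W. Writing g = a_0 + a_1 x + a_2 x^2, the coefficients solve the normal equations G · a = b where
  G_{ij} = <φ_i, φ_j> and b_i = <f, φ_i>, with φ_0 = 1, φ_1 = x, φ_2 = x^2.
G =
  [2, 0, 2/3]
  [0, 2/3, 0]
  [2/3, 0, 2/5],
b = (6, 16/15, 38/15).
Solving gives a_0 = 2, a_1 = 8/5, a_2 = 3, so
  g(x) = 3*x^2 + 8*x/5 + 2.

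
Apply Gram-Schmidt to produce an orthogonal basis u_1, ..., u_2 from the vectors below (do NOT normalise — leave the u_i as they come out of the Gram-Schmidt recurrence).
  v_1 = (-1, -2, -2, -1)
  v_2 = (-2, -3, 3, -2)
Orthogonal basis:
  u_1 = (-1, -2, -2, -1)
  u_2 = (-8/5, -11/5, 19/5, -8/5)

Apply the Gram-Schmidt recurrence
  u_1 = v_1
  u_i = v_i − Σ_{j<i} ((v_i · u_j) / (u_j · u_j)) · u_j.

Step by step this gives:
  u_1 = (-1, -2, -2, -1)
  u_2 = (-8/5, -11/5, 19/5, -8/5)

Orthogonality check:
  u_2 · u_1 = 0 (should be 0)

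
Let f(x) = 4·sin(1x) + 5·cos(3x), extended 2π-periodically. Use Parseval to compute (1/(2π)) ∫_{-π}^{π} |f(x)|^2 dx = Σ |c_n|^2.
Σ |c_n|^2 = 41/2

Expand |f|^2 and use orthogonality of {sin(nx), cos(mx)} on [-π, π]:
  ∫_{-π}^{π} sin(nx)^2 dx = π, ∫ cos(mx)^2 dx = π, and cross terms integrate to 0.
So ∫_{-π}^{π} f(x)^2 dx = 4^2 · π + 5^2 · π = (16 + 25)π.
Divide by 2π: (16 + 25)/2 = 41/2.
By Parseval, this equals Σ |c_n|^2.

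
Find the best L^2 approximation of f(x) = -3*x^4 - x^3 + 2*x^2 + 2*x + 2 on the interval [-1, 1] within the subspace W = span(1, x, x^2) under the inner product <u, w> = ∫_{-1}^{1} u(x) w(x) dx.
g(x) = -4*x^2/7 + 7*x/5 + 79/35

The best approximation g ∈ W is the orthogonal projection of f onto W. Writing g = a_0 + a_1 x + a_2 x^2, the coefficients solve the normal equations G · a = b where
  G_{ij} = <φ_i, φ_j> and b_i = <f, φ_i>, with φ_0 = 1, φ_1 = x, φ_2 = x^2.
G =
  [2, 0, 2/3]
  [0, 2/3, 0]
  [2/3, 0, 2/5],
b = (62/15, 14/15, 134/105).
Solving gives a_0 = 79/35, a_1 = 7/5, a_2 = -4/7, so
  g(x) = -4*x^2/7 + 7*x/5 + 79/35.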